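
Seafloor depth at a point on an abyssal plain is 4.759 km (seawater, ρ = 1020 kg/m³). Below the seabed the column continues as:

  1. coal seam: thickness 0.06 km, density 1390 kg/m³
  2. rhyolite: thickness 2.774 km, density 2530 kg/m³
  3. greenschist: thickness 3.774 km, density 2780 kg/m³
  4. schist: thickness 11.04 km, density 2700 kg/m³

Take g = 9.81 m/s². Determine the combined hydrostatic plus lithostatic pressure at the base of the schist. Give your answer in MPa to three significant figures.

seawater: 1020 kg/m³ × 9.81 m/s² × 4759 m = 4.762×10^7 Pa = 47.62 MPa
coal seam: 1390 kg/m³ × 9.81 m/s² × 60 m = 8.182×10^5 Pa = 0.8182 MPa
rhyolite: 2530 kg/m³ × 9.81 m/s² × 2774 m = 6.885×10^7 Pa = 68.85 MPa
greenschist: 2780 kg/m³ × 9.81 m/s² × 3774 m = 1.029×10^8 Pa = 102.9 MPa
schist: 2700 kg/m³ × 9.81 m/s² × 11040 m = 2.924×10^8 Pa = 292.4 MPa
Total = 47.62 + 0.8182 + 68.85 + 102.9 + 292.4 = 512.63 MPa

513 MPa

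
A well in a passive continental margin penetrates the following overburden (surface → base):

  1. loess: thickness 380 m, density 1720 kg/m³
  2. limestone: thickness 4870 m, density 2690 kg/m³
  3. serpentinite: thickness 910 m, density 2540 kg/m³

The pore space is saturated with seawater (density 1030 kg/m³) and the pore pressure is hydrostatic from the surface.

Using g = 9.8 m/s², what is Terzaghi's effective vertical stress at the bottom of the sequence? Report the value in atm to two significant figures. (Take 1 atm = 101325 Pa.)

940 atm

Overburden (lithostatic) stress σ_v:
loess: 1720 kg/m³ × 9.8 m/s² × 380 m = 6.405×10^6 Pa = 6.405 MPa
limestone: 2690 kg/m³ × 9.8 m/s² × 4870 m = 1.284×10^8 Pa = 128.4 MPa
serpentinite: 2540 kg/m³ × 9.8 m/s² × 910 m = 2.265×10^7 Pa = 22.65 MPa
Total = 6.405 + 128.4 + 22.65 = 157.44 MPa
Pore pressure P_p = 1030 kg/m³ × 9.8 m/s² × 6160 m = 6.218×10^7 Pa = 62.18 MPa
Effective stress σ' = σ_v − P_p = 157.4 − 62.18 = 95.261 MPa = 940.15 atm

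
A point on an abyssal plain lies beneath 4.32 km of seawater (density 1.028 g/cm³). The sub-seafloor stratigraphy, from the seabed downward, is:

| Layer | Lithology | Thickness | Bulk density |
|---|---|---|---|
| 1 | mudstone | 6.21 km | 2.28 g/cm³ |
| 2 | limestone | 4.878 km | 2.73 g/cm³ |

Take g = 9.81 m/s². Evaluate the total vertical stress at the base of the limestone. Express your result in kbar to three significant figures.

seawater: 1028 kg/m³ × 9.81 m/s² × 4320 m = 4.357×10^7 Pa = 0.4357 kbar
mudstone: 2280 kg/m³ × 9.81 m/s² × 6210 m = 1.389×10^8 Pa = 1.389 kbar
limestone: 2730 kg/m³ × 9.81 m/s² × 4878 m = 1.306×10^8 Pa = 1.306 kbar
Total = 0.4357 + 1.389 + 1.306 = 3.1310 kbar

3.13 kbar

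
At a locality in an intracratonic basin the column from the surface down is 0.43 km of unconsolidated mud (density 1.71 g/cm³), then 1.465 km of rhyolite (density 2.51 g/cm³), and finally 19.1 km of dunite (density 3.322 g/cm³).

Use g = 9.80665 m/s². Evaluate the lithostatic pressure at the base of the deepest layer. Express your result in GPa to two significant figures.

unconsolidated mud: 1710 kg/m³ × 9.80665 m/s² × 430 m = 7.211×10^6 Pa = 7.211×10^-3 GPa
rhyolite: 2510 kg/m³ × 9.80665 m/s² × 1465 m = 3.606×10^7 Pa = 0.03606 GPa
dunite: 3322 kg/m³ × 9.80665 m/s² × 19100 m = 6.222×10^8 Pa = 0.6222 GPa
Total = 7.211×10^-3 + 0.03606 + 0.6222 = 0.66551 GPa

0.67 GPa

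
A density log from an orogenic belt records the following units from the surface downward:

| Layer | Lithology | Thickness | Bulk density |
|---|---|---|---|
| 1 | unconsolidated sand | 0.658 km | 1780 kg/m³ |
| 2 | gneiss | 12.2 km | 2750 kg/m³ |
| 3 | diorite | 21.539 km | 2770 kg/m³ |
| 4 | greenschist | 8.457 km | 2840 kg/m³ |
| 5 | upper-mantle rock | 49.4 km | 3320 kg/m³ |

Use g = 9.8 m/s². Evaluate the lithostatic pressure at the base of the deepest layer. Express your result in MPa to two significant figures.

unconsolidated sand: 1780 kg/m³ × 9.8 m/s² × 658 m = 1.148×10^7 Pa = 11.48 MPa
gneiss: 2750 kg/m³ × 9.8 m/s² × 12200 m = 3.288×10^8 Pa = 328.8 MPa
diorite: 2770 kg/m³ × 9.8 m/s² × 21539 m = 5.847×10^8 Pa = 584.7 MPa
greenschist: 2840 kg/m³ × 9.8 m/s² × 8457 m = 2.354×10^8 Pa = 235.4 MPa
upper-mantle rock: 3320 kg/m³ × 9.8 m/s² × 49400 m = 1.607×10^9 Pa = 1607 MPa
Total = 11.48 + 328.8 + 584.7 + 235.4 + 1607 = 2767.6 MPa

2800 MPa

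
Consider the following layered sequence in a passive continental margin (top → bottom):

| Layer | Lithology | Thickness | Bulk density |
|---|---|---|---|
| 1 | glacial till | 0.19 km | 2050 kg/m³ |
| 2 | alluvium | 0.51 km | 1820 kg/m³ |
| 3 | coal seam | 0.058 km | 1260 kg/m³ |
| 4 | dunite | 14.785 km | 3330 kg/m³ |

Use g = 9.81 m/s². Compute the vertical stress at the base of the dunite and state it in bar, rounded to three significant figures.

4970 bar

glacial till: 2050 kg/m³ × 9.81 m/s² × 190 m = 3.821×10^6 Pa = 38.21 bar
alluvium: 1820 kg/m³ × 9.81 m/s² × 510 m = 9.106×10^6 Pa = 91.06 bar
coal seam: 1260 kg/m³ × 9.81 m/s² × 58 m = 7.169×10^5 Pa = 7.169 bar
dunite: 3330 kg/m³ × 9.81 m/s² × 14785 m = 4.830×10^8 Pa = 4830 bar
Total = 38.21 + 91.06 + 7.169 + 4830 = 4966.3 bar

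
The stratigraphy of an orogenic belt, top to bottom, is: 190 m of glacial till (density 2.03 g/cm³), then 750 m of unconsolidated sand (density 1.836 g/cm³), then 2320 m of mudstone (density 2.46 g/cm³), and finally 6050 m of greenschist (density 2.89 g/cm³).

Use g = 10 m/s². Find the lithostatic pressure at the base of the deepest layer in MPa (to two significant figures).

250 MPa

glacial till: 2030 kg/m³ × 10 m/s² × 190 m = 3.857×10^6 Pa = 3.857 MPa
unconsolidated sand: 1836 kg/m³ × 10 m/s² × 750 m = 1.377×10^7 Pa = 13.77 MPa
mudstone: 2460 kg/m³ × 10 m/s² × 2320 m = 5.707×10^7 Pa = 57.07 MPa
greenschist: 2890 kg/m³ × 10 m/s² × 6050 m = 1.748×10^8 Pa = 174.8 MPa
Total = 3.857 + 13.77 + 57.07 + 174.8 = 249.54 MPa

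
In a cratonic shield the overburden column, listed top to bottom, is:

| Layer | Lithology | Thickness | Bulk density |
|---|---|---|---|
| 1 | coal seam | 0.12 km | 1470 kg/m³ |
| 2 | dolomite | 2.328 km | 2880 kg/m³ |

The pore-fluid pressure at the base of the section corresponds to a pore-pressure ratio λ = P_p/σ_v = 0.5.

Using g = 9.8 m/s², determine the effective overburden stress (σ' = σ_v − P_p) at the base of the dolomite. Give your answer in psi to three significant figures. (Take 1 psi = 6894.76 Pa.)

Overburden (lithostatic) stress σ_v:
coal seam: 1470 kg/m³ × 9.8 m/s² × 120 m = 1.729×10^6 Pa = 1.729 MPa
dolomite: 2880 kg/m³ × 9.8 m/s² × 2328 m = 6.571×10^7 Pa = 65.71 MPa
Total = 1.729 + 65.71 = 67.434 MPa
Pore pressure P_p = λ·σ_v = 0.5 × 67.43 MPa = 33.72 MPa
Effective stress σ' = σ_v − P_p = 67.43 − 33.72 = 33.717 MPa = 4890.3 psi

4890 psi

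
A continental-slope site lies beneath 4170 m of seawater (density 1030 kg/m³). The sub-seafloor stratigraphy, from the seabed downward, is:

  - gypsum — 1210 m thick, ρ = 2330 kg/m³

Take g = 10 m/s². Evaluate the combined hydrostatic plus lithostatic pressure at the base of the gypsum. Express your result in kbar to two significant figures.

seawater: 1030 kg/m³ × 10 m/s² × 4170 m = 4.295×10^7 Pa = 0.4295 kbar
gypsum: 2330 kg/m³ × 10 m/s² × 1210 m = 2.819×10^7 Pa = 0.2819 kbar
Total = 0.4295 + 0.2819 = 0.71144 kbar

0.71 kbar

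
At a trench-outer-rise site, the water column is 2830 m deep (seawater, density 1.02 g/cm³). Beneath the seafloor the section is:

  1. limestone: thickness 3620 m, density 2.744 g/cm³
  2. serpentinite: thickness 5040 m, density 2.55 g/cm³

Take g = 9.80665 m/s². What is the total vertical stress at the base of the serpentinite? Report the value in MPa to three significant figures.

seawater: 1020 kg/m³ × 9.80665 m/s² × 2830 m = 2.831×10^7 Pa = 28.31 MPa
limestone: 2744 kg/m³ × 9.80665 m/s² × 3620 m = 9.741×10^7 Pa = 97.41 MPa
serpentinite: 2550 kg/m³ × 9.80665 m/s² × 5040 m = 1.260×10^8 Pa = 126.0 MPa
Total = 28.31 + 97.41 + 126.0 = 251.76 MPa

252 MPa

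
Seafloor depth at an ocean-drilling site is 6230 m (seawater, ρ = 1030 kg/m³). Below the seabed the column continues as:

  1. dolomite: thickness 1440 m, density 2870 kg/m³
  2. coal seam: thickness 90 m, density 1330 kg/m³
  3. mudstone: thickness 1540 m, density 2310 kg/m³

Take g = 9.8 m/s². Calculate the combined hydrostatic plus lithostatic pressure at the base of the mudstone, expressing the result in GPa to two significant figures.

0.14 GPa

seawater: 1030 kg/m³ × 9.8 m/s² × 6230 m = 6.289×10^7 Pa = 0.06289 GPa
dolomite: 2870 kg/m³ × 9.8 m/s² × 1440 m = 4.050×10^7 Pa = 0.04050 GPa
coal seam: 1330 kg/m³ × 9.8 m/s² × 90 m = 1.173×10^6 Pa = 1.173×10^-3 GPa
mudstone: 2310 kg/m³ × 9.8 m/s² × 1540 m = 3.486×10^7 Pa = 0.03486 GPa
Total = 0.06289 + 0.04050 + 1.173×10^-3 + 0.03486 = 0.13942 GPa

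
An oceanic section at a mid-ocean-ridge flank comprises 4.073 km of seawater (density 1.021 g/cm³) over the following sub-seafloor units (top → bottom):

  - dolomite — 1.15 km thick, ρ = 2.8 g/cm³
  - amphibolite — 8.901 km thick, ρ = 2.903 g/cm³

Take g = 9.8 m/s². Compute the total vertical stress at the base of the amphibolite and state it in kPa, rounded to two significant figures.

seawater: 1021 kg/m³ × 9.8 m/s² × 4073 m = 4.075×10^7 Pa = 40754 kPa
dolomite: 2800 kg/m³ × 9.8 m/s² × 1150 m = 3.156×10^7 Pa = 31556 kPa
amphibolite: 2903 kg/m³ × 9.8 m/s² × 8901 m = 2.532×10^8 Pa = 2.532×10^5 kPa
Total = 40754 + 31556 + 2.532×10^5 = 3.2554×10^5 kPa

330000 kPa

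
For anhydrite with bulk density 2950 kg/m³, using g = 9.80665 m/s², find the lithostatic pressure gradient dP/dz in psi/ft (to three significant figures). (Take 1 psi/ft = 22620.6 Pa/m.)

1.28 psi/ft

dP/dz = ρg = 2950 kg/m³ × 9.80665 m/s² = 28930 Pa/m
= 28930 Pa/m × (1 psi/ft / 22621 Pa/m) = 1.2789 psi/ft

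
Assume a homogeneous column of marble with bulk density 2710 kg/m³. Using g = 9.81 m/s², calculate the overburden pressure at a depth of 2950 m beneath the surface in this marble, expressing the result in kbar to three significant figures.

0.784 kbar

marble: 2710 kg/m³ × 9.81 m/s² × 2950 m = 7.843×10^7 Pa = 0.7843 kbar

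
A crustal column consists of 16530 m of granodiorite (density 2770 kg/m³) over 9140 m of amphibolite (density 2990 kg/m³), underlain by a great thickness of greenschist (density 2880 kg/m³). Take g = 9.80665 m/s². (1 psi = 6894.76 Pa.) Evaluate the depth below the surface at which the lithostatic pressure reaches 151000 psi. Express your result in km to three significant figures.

Pressure at base of upper layers: 2770×9.80665×16530 + 2990×9.80665×9140 = 7.170×10^8 Pa = 1.040×10^5 psi
Remaining pressure to be supplied by greenschist: 1.041×10^9 − 7.170×10^8 = 3.241×10^8 Pa
Additional depth in greenschist = 3.241×10^8 Pa / (2880 kg/m³ × 9.80665 m/s²) = 11475 m
Total depth = 25670 m + 11475 m = 37145 m
= 37.145 km

37.1 km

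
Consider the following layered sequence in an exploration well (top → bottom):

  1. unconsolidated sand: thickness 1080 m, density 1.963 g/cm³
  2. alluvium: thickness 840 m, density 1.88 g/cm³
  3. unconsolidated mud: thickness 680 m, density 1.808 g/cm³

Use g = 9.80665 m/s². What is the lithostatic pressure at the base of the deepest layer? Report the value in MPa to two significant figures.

48 MPa

unconsolidated sand: 1963 kg/m³ × 9.80665 m/s² × 1080 m = 2.079×10^7 Pa = 20.79 MPa
alluvium: 1880 kg/m³ × 9.80665 m/s² × 840 m = 1.549×10^7 Pa = 15.49 MPa
unconsolidated mud: 1808 kg/m³ × 9.80665 m/s² × 680 m = 1.206×10^7 Pa = 12.06 MPa
Total = 20.79 + 15.49 + 12.06 = 48.334 MPa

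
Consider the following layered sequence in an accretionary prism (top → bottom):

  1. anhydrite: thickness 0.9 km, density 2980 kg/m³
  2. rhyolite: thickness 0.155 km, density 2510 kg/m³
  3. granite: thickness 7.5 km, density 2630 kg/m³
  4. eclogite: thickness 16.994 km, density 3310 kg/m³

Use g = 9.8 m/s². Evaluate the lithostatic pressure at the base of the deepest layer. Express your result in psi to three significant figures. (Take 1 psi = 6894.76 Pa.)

112000 psi

anhydrite: 2980 kg/m³ × 9.8 m/s² × 900 m = 2.628×10^7 Pa = 3812 psi
rhyolite: 2510 kg/m³ × 9.8 m/s² × 155 m = 3.813×10^6 Pa = 553.0 psi
granite: 2630 kg/m³ × 9.8 m/s² × 7500 m = 1.933×10^8 Pa = 28037 psi
eclogite: 3310 kg/m³ × 9.8 m/s² × 16994 m = 5.513×10^8 Pa = 79952 psi
Total = 3812 + 553.0 + 28037 + 79952 = 1.1235×10^5 psi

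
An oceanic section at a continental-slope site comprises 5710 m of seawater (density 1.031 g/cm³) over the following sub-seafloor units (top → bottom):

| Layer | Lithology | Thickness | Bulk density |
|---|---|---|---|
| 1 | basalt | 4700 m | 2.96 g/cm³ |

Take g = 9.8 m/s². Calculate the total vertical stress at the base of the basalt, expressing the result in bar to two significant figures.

seawater: 1031 kg/m³ × 9.8 m/s² × 5710 m = 5.769×10^7 Pa = 576.9 bar
basalt: 2960 kg/m³ × 9.8 m/s² × 4700 m = 1.363×10^8 Pa = 1363 bar
Total = 576.9 + 1363 = 1940.3 bar

1900 bar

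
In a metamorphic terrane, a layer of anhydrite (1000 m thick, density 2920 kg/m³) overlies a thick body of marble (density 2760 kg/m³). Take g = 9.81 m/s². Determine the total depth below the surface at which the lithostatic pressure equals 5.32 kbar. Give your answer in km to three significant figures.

19.6 km

Pressure at base of upper layers: 2920×9.81×1000 = 2.865×10^7 Pa = 0.2865 kbar
Remaining pressure to be supplied by marble: 5.320×10^8 − 2.865×10^7 = 5.034×10^8 Pa
Additional depth in marble = 5.034×10^8 Pa / (2760 kg/m³ × 9.81 m/s²) = 18591 m
Total depth = 1000 m + 18591 m = 19591 m
= 19.591 km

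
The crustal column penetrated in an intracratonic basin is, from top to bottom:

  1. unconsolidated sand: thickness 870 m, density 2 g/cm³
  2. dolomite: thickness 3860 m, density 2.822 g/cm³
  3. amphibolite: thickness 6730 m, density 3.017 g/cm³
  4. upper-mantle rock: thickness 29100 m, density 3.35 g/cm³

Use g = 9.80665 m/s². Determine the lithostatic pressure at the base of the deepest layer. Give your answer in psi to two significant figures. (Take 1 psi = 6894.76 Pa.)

190000 psi

unconsolidated sand: 2000 kg/m³ × 9.80665 m/s² × 870 m = 1.706×10^7 Pa = 2475 psi
dolomite: 2822 kg/m³ × 9.80665 m/s² × 3860 m = 1.068×10^8 Pa = 15493 psi
amphibolite: 3017 kg/m³ × 9.80665 m/s² × 6730 m = 1.991×10^8 Pa = 28880 psi
upper-mantle rock: 3350 kg/m³ × 9.80665 m/s² × 29100 m = 9.560×10^8 Pa = 1.387×10^5 psi
Total = 2475 + 15493 + 28880 + 1.387×10^5 = 1.8550×10^5 psi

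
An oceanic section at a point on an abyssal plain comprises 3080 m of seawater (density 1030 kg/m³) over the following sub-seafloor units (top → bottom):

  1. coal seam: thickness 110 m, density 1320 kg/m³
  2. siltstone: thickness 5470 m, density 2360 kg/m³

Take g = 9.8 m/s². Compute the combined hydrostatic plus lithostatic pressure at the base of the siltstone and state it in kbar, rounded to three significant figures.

1.59 kbar

seawater: 1030 kg/m³ × 9.8 m/s² × 3080 m = 3.109×10^7 Pa = 0.3109 kbar
coal seam: 1320 kg/m³ × 9.8 m/s² × 110 m = 1.423×10^6 Pa = 0.01423 kbar
siltstone: 2360 kg/m³ × 9.8 m/s² × 5470 m = 1.265×10^8 Pa = 1.265 kbar
Total = 0.3109 + 0.01423 + 1.265 = 1.5902 kbar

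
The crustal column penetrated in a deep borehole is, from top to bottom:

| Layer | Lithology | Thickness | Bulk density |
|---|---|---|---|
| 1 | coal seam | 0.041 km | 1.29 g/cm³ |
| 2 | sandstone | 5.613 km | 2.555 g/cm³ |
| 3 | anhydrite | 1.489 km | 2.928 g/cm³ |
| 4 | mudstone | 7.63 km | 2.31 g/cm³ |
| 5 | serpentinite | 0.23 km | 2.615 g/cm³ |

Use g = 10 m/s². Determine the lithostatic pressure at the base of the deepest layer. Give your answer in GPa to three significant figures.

0.370 GPa

coal seam: 1290 kg/m³ × 10 m/s² × 41 m = 5.289×10^5 Pa = 5.289×10^-4 GPa
sandstone: 2555 kg/m³ × 10 m/s² × 5613 m = 1.434×10^8 Pa = 0.1434 GPa
anhydrite: 2928 kg/m³ × 10 m/s² × 1489 m = 4.360×10^7 Pa = 0.04360 GPa
mudstone: 2310 kg/m³ × 10 m/s² × 7630 m = 1.763×10^8 Pa = 0.1763 GPa
serpentinite: 2615 kg/m³ × 10 m/s² × 230 m = 6.014×10^6 Pa = 6.014×10^-3 GPa
Total = 5.289×10^-4 + 0.1434 + 0.04360 + 0.1763 + 6.014×10^-3 = 0.36981 GPa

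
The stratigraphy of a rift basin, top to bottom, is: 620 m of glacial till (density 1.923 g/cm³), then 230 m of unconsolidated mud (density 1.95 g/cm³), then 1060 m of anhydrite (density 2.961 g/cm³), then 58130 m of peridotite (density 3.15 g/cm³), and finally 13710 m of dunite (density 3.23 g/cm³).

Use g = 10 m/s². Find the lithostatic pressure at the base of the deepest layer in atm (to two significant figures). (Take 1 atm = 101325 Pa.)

23000 atm

glacial till: 1923 kg/m³ × 10 m/s² × 620 m = 1.192×10^7 Pa = 117.7 atm
unconsolidated mud: 1950 kg/m³ × 10 m/s² × 230 m = 4.485×10^6 Pa = 44.26 atm
anhydrite: 2961 kg/m³ × 10 m/s² × 1060 m = 3.139×10^7 Pa = 309.8 atm
peridotite: 3150 kg/m³ × 10 m/s² × 58130 m = 1.831×10^9 Pa = 18072 atm
dunite: 3230 kg/m³ × 10 m/s² × 13710 m = 4.428×10^8 Pa = 4370 atm
Total = 117.7 + 44.26 + 309.8 + 18072 + 4370 = 22914 atm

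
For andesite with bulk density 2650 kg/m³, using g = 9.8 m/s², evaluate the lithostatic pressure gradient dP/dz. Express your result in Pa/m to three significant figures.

dP/dz = ρg = 2650 kg/m³ × 9.8 m/s² = 25970 Pa/m

26000 Pa/m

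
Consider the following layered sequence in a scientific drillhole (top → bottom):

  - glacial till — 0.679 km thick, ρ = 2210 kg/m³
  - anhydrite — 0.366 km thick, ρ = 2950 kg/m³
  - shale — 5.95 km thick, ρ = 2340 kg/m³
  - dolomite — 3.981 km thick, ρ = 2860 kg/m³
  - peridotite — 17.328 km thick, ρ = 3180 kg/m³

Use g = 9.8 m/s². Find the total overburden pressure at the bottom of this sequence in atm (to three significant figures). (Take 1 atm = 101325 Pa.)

8030 atm

glacial till: 2210 kg/m³ × 9.8 m/s² × 679 m = 1.471×10^7 Pa = 145.1 atm
anhydrite: 2950 kg/m³ × 9.8 m/s² × 366 m = 1.058×10^7 Pa = 104.4 atm
shale: 2340 kg/m³ × 9.8 m/s² × 5950 m = 1.364×10^8 Pa = 1347 atm
dolomite: 2860 kg/m³ × 9.8 m/s² × 3981 m = 1.116×10^8 Pa = 1101 atm
peridotite: 3180 kg/m³ × 9.8 m/s² × 17328 m = 5.400×10^8 Pa = 5329 atm
Total = 145.1 + 104.4 + 1347 + 1101 + 5329 = 8026.9 atm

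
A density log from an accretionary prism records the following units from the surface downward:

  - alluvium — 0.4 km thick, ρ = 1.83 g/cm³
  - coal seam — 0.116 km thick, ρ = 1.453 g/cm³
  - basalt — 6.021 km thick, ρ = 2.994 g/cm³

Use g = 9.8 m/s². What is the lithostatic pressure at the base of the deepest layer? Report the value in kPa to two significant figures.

alluvium: 1830 kg/m³ × 9.8 m/s² × 400 m = 7.174×10^6 Pa = 7174 kPa
coal seam: 1453 kg/m³ × 9.8 m/s² × 116 m = 1.652×10^6 Pa = 1652 kPa
basalt: 2994 kg/m³ × 9.8 m/s² × 6021 m = 1.767×10^8 Pa = 1.767×10^5 kPa
Total = 7174 + 1652 + 1.767×10^5 = 1.8549×10^5 kPa

190000 kPa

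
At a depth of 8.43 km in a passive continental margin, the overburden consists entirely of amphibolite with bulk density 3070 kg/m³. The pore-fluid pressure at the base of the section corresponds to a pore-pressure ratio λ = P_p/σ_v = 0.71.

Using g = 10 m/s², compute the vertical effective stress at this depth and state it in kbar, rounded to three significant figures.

0.751 kbar

Overburden (lithostatic) stress σ_v:
amphibolite: 3070 kg/m³ × 10 m/s² × 8430 m = 2.588×10^8 Pa = 258.8 MPa
Pore pressure P_p = λ·σ_v = 0.71 × 258.8 MPa = 183.7 MPa
Effective stress σ' = σ_v − P_p = 258.8 − 183.7 = 75.052 MPa = 0.75052 kbar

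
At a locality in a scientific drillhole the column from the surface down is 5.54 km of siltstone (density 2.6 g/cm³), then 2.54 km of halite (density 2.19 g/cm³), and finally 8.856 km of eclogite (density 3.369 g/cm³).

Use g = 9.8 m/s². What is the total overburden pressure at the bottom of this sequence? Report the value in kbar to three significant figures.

4.88 kbar

siltstone: 2600 kg/m³ × 9.8 m/s² × 5540 m = 1.412×10^8 Pa = 1.412 kbar
halite: 2190 kg/m³ × 9.8 m/s² × 2540 m = 5.451×10^7 Pa = 0.5451 kbar
eclogite: 3369 kg/m³ × 9.8 m/s² × 8856 m = 2.924×10^8 Pa = 2.924 kbar
Total = 1.412 + 0.5451 + 2.924 = 4.8806 kbar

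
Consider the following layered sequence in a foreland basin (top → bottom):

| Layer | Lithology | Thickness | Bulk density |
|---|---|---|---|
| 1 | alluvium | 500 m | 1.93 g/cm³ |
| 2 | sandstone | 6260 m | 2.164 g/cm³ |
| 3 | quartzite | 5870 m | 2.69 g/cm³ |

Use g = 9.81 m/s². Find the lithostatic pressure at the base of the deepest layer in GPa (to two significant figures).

0.30 GPa

alluvium: 1930 kg/m³ × 9.81 m/s² × 500 m = 9.467×10^6 Pa = 9.467×10^-3 GPa
sandstone: 2164 kg/m³ × 9.81 m/s² × 6260 m = 1.329×10^8 Pa = 0.1329 GPa
quartzite: 2690 kg/m³ × 9.81 m/s² × 5870 m = 1.549×10^8 Pa = 0.1549 GPa
Total = 9.467×10^-3 + 0.1329 + 0.1549 = 0.29726 GPa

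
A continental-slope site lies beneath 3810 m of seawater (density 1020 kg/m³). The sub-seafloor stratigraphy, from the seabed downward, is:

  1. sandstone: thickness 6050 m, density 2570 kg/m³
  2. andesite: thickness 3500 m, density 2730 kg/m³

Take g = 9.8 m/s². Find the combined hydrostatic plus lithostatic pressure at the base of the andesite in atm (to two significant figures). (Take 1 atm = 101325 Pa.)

seawater: 1020 kg/m³ × 9.8 m/s² × 3810 m = 3.808×10^7 Pa = 375.9 atm
sandstone: 2570 kg/m³ × 9.8 m/s² × 6050 m = 1.524×10^8 Pa = 1504 atm
andesite: 2730 kg/m³ × 9.8 m/s² × 3500 m = 9.364×10^7 Pa = 924.1 atm
Total = 375.9 + 1504 + 924.1 = 2803.8 atm

2800 atm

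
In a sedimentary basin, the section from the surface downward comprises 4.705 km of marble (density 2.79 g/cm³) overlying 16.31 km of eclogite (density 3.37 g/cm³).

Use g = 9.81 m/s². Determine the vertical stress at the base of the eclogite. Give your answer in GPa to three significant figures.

0.668 GPa

marble: 2790 kg/m³ × 9.81 m/s² × 4705 m = 1.288×10^8 Pa = 0.1288 GPa
eclogite: 3370 kg/m³ × 9.81 m/s² × 16310 m = 5.392×10^8 Pa = 0.5392 GPa
Total = 0.1288 + 0.5392 = 0.66798 GPa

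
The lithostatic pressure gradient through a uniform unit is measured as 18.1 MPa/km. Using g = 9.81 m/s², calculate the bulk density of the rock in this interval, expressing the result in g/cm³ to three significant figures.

1.85 g/cm³

ρ = (dP/dz)/g = 18.1 MPa/km / 9.81 m/s² = 18100 Pa/m / 9.81 m/s² = 1845.1 kg/m³
= 1.845 g/cm³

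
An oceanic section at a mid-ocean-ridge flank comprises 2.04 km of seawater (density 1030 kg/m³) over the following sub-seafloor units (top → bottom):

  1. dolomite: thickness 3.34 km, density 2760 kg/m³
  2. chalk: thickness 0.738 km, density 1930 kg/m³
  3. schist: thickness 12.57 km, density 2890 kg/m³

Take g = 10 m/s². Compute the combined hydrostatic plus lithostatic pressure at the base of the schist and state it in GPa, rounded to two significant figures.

0.49 GPa

seawater: 1030 kg/m³ × 10 m/s² × 2040 m = 2.101×10^7 Pa = 0.02101 GPa
dolomite: 2760 kg/m³ × 10 m/s² × 3340 m = 9.218×10^7 Pa = 0.09218 GPa
chalk: 1930 kg/m³ × 10 m/s² × 738 m = 1.424×10^7 Pa = 0.01424 GPa
schist: 2890 kg/m³ × 10 m/s² × 12570 m = 3.633×10^8 Pa = 0.3633 GPa
Total = 0.02101 + 0.09218 + 0.01424 + 0.3633 = 0.49071 GPa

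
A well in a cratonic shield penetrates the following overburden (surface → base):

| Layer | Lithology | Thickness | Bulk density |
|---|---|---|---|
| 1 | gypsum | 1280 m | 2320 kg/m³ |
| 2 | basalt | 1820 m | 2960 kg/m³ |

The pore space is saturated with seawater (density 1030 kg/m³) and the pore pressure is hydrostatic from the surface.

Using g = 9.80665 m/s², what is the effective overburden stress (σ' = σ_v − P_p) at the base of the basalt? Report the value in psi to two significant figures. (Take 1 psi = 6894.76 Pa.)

Overburden (lithostatic) stress σ_v:
gypsum: 2320 kg/m³ × 9.80665 m/s² × 1280 m = 2.912×10^7 Pa = 29.12 MPa
basalt: 2960 kg/m³ × 9.80665 m/s² × 1820 m = 5.283×10^7 Pa = 52.83 MPa
Total = 29.12 + 52.83 = 81.952 MPa
Pore pressure P_p = 1030 kg/m³ × 9.80665 m/s² × 3100 m = 3.131×10^7 Pa = 31.31 MPa
Effective stress σ' = σ_v − P_p = 81.95 − 31.31 = 50.640 MPa = 7344.7 psi

7300 psi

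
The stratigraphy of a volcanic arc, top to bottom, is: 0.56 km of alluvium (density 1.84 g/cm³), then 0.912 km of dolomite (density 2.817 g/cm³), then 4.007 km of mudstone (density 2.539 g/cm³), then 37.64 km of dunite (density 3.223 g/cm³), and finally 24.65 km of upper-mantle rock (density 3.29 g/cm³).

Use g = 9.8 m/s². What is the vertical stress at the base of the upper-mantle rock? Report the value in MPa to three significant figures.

alluvium: 1840 kg/m³ × 9.8 m/s² × 560 m = 1.010×10^7 Pa = 10.10 MPa
dolomite: 2817 kg/m³ × 9.8 m/s² × 912 m = 2.518×10^7 Pa = 25.18 MPa
mudstone: 2539 kg/m³ × 9.8 m/s² × 4007 m = 9.970×10^7 Pa = 99.70 MPa
dunite: 3223 kg/m³ × 9.8 m/s² × 37640 m = 1.189×10^9 Pa = 1189 MPa
upper-mantle rock: 3290 kg/m³ × 9.8 m/s² × 24650 m = 7.948×10^8 Pa = 794.8 MPa
Total = 10.10 + 25.18 + 99.70 + 1189 + 794.8 = 2118.6 MPa

2120 MPa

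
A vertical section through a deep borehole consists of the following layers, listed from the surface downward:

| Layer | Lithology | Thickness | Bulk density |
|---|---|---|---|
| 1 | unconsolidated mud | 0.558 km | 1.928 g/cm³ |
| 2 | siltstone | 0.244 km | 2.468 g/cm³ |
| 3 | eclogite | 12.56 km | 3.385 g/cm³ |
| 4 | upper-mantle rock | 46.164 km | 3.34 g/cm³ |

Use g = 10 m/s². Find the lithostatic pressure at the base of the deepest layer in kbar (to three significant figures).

unconsolidated mud: 1928 kg/m³ × 10 m/s² × 558 m = 1.076×10^7 Pa = 0.1076 kbar
siltstone: 2468 kg/m³ × 10 m/s² × 244 m = 6.022×10^6 Pa = 0.06022 kbar
eclogite: 3385 kg/m³ × 10 m/s² × 12560 m = 4.252×10^8 Pa = 4.252 kbar
upper-mantle rock: 3340 kg/m³ × 10 m/s² × 46164 m = 1.542×10^9 Pa = 15.42 kbar
Total = 0.1076 + 0.06022 + 4.252 + 15.42 = 19.838 kbar

19.8 kbar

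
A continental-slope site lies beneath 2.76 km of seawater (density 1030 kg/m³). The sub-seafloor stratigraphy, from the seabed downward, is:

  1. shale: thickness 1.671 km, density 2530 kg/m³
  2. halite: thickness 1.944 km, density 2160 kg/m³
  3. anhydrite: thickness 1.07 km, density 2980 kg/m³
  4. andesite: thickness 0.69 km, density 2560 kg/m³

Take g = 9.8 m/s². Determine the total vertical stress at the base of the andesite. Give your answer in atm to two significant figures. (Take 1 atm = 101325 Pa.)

1600 atm

seawater: 1030 kg/m³ × 9.8 m/s² × 2760 m = 2.786×10^7 Pa = 275.0 atm
shale: 2530 kg/m³ × 9.8 m/s² × 1671 m = 4.143×10^7 Pa = 408.9 atm
halite: 2160 kg/m³ × 9.8 m/s² × 1944 m = 4.115×10^7 Pa = 406.1 atm
anhydrite: 2980 kg/m³ × 9.8 m/s² × 1070 m = 3.125×10^7 Pa = 308.4 atm
andesite: 2560 kg/m³ × 9.8 m/s² × 690 m = 1.731×10^7 Pa = 170.8 atm
Total = 275.0 + 408.9 + 406.1 + 308.4 + 170.8 = 1569.2 atm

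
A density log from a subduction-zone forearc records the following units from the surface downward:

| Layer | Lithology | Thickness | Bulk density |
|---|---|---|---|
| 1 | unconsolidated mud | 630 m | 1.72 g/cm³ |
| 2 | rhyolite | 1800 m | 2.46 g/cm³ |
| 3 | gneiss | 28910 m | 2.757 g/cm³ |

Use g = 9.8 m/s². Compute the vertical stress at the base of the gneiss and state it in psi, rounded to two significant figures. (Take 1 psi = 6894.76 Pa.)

unconsolidated mud: 1720 kg/m³ × 9.8 m/s² × 630 m = 1.062×10^7 Pa = 1540 psi
rhyolite: 2460 kg/m³ × 9.8 m/s² × 1800 m = 4.339×10^7 Pa = 6294 psi
gneiss: 2757 kg/m³ × 9.8 m/s² × 28910 m = 7.811×10^8 Pa = 1.133×10^5 psi
Total = 1540 + 6294 + 1.133×10^5 = 1.2112×10^5 psi

120000 psi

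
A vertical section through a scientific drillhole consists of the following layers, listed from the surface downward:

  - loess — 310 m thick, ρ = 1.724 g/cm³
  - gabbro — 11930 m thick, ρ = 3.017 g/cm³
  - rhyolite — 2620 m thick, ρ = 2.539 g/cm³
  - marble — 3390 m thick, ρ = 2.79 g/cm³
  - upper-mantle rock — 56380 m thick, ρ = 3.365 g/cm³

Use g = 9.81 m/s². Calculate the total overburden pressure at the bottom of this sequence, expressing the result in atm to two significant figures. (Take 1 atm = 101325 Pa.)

loess: 1724 kg/m³ × 9.81 m/s² × 310 m = 5.243×10^6 Pa = 51.74 atm
gabbro: 3017 kg/m³ × 9.81 m/s² × 11930 m = 3.531×10^8 Pa = 3485 atm
rhyolite: 2539 kg/m³ × 9.81 m/s² × 2620 m = 6.526×10^7 Pa = 644.0 atm
marble: 2790 kg/m³ × 9.81 m/s² × 3390 m = 9.278×10^7 Pa = 915.7 atm
upper-mantle rock: 3365 kg/m³ × 9.81 m/s² × 56380 m = 1.861×10^9 Pa = 18368 atm
Total = 51.74 + 3485 + 644.0 + 915.7 + 18368 = 23464 atm

23000 atm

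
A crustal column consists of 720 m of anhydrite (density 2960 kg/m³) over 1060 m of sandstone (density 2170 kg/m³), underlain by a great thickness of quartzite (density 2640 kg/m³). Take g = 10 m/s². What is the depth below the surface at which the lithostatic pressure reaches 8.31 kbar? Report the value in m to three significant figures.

Pressure at base of upper layers: 2960×10×720 + 2170×10×1060 = 4.431×10^7 Pa = 0.4431 kbar
Remaining pressure to be supplied by quartzite: 8.310×10^8 − 4.431×10^7 = 7.867×10^8 Pa
Additional depth in quartzite = 7.867×10^8 Pa / (2640 kg/m³ × 10 m/s²) = 29799 m
Total depth = 1780 m + 29799 m = 31579 m

31600 m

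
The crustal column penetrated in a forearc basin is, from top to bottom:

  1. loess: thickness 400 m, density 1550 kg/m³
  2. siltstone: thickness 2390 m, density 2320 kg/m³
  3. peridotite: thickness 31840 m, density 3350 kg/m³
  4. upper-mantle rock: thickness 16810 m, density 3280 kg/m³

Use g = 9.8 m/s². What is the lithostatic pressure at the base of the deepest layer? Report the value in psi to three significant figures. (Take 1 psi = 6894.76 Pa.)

239000 psi

loess: 1550 kg/m³ × 9.8 m/s² × 400 m = 6.076×10^6 Pa = 881.2 psi
siltstone: 2320 kg/m³ × 9.8 m/s² × 2390 m = 5.434×10^7 Pa = 7881 psi
peridotite: 3350 kg/m³ × 9.8 m/s² × 31840 m = 1.045×10^9 Pa = 1.516×10^5 psi
upper-mantle rock: 3280 kg/m³ × 9.8 m/s² × 16810 m = 5.403×10^8 Pa = 78370 psi
Total = 881.2 + 7881 + 1.516×10^5 + 78370 = 2.3874×10^5 psi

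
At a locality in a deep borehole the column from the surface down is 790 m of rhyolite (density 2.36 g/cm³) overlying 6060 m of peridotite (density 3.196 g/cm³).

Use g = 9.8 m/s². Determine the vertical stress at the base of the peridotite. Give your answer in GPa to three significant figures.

rhyolite: 2360 kg/m³ × 9.8 m/s² × 790 m = 1.827×10^7 Pa = 0.01827 GPa
peridotite: 3196 kg/m³ × 9.8 m/s² × 6060 m = 1.898×10^8 Pa = 0.1898 GPa
Total = 0.01827 + 0.1898 = 0.20808 GPa

0.208 GPa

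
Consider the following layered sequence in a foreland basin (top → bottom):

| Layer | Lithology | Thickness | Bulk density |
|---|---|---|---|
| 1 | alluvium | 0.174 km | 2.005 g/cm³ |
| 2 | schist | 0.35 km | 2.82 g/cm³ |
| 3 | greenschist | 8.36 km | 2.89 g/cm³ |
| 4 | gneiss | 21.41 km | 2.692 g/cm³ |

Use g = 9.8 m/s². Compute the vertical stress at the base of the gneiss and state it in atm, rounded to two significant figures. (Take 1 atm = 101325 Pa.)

8000 atm

alluvium: 2005 kg/m³ × 9.8 m/s² × 174 m = 3.419×10^6 Pa = 33.74 atm
schist: 2820 kg/m³ × 9.8 m/s² × 350 m = 9.673×10^6 Pa = 95.46 atm
greenschist: 2890 kg/m³ × 9.8 m/s² × 8360 m = 2.368×10^8 Pa = 2337 atm
gneiss: 2692 kg/m³ × 9.8 m/s² × 21410 m = 5.648×10^8 Pa = 5574 atm
Total = 33.74 + 95.46 + 2337 + 5574 = 8040.4 atm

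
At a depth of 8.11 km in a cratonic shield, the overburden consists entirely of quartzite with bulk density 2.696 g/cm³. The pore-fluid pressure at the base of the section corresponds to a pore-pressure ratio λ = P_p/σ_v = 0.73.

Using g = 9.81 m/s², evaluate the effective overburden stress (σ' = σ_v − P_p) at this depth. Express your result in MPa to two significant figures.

Overburden (lithostatic) stress σ_v:
quartzite: 2696 kg/m³ × 9.81 m/s² × 8110 m = 2.145×10^8 Pa = 214.5 MPa
Pore pressure P_p = λ·σ_v = 0.73 × 214.5 MPa = 156.6 MPa
Effective stress σ' = σ_v − P_p = 214.5 − 156.6 = 57.913 MPa

58 MPa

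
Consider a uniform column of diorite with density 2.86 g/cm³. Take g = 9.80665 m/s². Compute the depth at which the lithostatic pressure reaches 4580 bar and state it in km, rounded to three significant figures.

h = P/(ρg) = 4580 bar / (2860 kg/m³ × 9.80665 m/s²) = 4.580×10^8 Pa / 28047 Pa/m = 16330 m
= 16.330 km

16.3 km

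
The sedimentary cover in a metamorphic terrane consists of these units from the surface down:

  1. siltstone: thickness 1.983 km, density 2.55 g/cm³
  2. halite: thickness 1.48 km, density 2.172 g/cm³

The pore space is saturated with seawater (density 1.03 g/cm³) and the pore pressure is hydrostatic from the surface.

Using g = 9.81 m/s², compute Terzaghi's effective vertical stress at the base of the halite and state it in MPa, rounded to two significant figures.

46 MPa

Overburden (lithostatic) stress σ_v:
siltstone: 2550 kg/m³ × 9.81 m/s² × 1983 m = 4.961×10^7 Pa = 49.61 MPa
halite: 2172 kg/m³ × 9.81 m/s² × 1480 m = 3.153×10^7 Pa = 31.53 MPa
Total = 49.61 + 31.53 = 81.141 MPa
Pore pressure P_p = 1030 kg/m³ × 9.81 m/s² × 3463 m = 3.499×10^7 Pa = 34.99 MPa
Effective stress σ' = σ_v − P_p = 81.14 − 34.99 = 46.149 MPa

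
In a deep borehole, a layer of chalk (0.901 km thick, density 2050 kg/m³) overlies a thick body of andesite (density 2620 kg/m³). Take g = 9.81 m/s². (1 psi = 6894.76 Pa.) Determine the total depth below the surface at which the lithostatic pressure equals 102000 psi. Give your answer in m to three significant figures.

27600 m

Pressure at base of upper layers: 2050×9.81×901 = 1.812×10^7 Pa = 2628 psi
Remaining pressure to be supplied by andesite: 7.033×10^8 − 1.812×10^7 = 6.851×10^8 Pa
Additional depth in andesite = 6.851×10^8 Pa / (2620 kg/m³ × 9.81 m/s²) = 26657 m
Total depth = 901 m + 26657 m = 27558 m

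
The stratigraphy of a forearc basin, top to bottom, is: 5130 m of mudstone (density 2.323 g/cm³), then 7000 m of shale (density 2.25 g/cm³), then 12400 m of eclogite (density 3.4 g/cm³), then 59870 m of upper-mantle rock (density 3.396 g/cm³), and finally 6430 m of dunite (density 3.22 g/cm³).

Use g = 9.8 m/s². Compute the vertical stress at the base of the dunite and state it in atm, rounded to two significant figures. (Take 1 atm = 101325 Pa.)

mudstone: 2323 kg/m³ × 9.8 m/s² × 5130 m = 1.168×10^8 Pa = 1153 atm
shale: 2250 kg/m³ × 9.8 m/s² × 7000 m = 1.544×10^8 Pa = 1523 atm
eclogite: 3400 kg/m³ × 9.8 m/s² × 12400 m = 4.132×10^8 Pa = 4078 atm
upper-mantle rock: 3396 kg/m³ × 9.8 m/s² × 59870 m = 1.993×10^9 Pa = 19665 atm
dunite: 3220 kg/m³ × 9.8 m/s² × 6430 m = 2.029×10^8 Pa = 2003 atm
Total = 1153 + 1523 + 4078 + 19665 + 2003 = 28421 atm

28000 atm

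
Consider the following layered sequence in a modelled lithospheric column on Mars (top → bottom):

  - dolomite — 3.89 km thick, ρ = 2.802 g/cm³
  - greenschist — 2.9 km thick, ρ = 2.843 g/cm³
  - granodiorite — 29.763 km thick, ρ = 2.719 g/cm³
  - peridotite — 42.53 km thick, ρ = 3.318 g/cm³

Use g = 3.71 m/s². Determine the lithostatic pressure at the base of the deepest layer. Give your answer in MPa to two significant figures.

dolomite: 2802 kg/m³ × 3.71 m/s² × 3890 m = 4.044×10^7 Pa = 40.44 MPa
greenschist: 2843 kg/m³ × 3.71 m/s² × 2900 m = 3.059×10^7 Pa = 30.59 MPa
granodiorite: 2719 kg/m³ × 3.71 m/s² × 29763 m = 3.002×10^8 Pa = 300.2 MPa
peridotite: 3318 kg/m³ × 3.71 m/s² × 42530 m = 5.235×10^8 Pa = 523.5 MPa
Total = 40.44 + 30.59 + 300.2 + 523.5 = 894.79 MPa

890 MPa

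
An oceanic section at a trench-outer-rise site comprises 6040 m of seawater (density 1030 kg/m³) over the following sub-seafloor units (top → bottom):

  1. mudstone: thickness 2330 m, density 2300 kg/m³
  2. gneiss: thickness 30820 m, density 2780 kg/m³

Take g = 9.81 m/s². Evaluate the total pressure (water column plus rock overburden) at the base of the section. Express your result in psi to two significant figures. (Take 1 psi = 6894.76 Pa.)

seawater: 1030 kg/m³ × 9.81 m/s² × 6040 m = 6.103×10^7 Pa = 8852 psi
mudstone: 2300 kg/m³ × 9.81 m/s² × 2330 m = 5.257×10^7 Pa = 7625 psi
gneiss: 2780 kg/m³ × 9.81 m/s² × 30820 m = 8.405×10^8 Pa = 1.219×10^5 psi
Total = 8852 + 7625 + 1.219×10^5 = 1.3838×10^5 psi

140000 psi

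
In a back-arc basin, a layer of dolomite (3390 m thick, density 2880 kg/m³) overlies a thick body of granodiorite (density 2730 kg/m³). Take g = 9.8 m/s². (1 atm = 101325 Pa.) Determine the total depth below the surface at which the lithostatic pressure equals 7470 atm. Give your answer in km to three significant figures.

28.1 km

Pressure at base of upper layers: 2880×9.8×3390 = 9.568×10^7 Pa = 944.3 atm
Remaining pressure to be supplied by granodiorite: 7.569×10^8 − 9.568×10^7 = 6.612×10^8 Pa
Additional depth in granodiorite = 6.612×10^8 Pa / (2730 kg/m³ × 9.8 m/s²) = 24715 m
Total depth = 3390 m + 24715 m = 28105 m
= 28.105 km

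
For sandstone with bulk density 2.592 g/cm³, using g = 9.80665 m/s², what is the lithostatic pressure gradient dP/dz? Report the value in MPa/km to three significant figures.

25.4 MPa/km

dP/dz = ρg = 2592 kg/m³ × 9.80665 m/s² = 25419 Pa/m
= 25419 Pa/m × (1 MPa/km / 1000.0 Pa/m) = 25.419 MPa/km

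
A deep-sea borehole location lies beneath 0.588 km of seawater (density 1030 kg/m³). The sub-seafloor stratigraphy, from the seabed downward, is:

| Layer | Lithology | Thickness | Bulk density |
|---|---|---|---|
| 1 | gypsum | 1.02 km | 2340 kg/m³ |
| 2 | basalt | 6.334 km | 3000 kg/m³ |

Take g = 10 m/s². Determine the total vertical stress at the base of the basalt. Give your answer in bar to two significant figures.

2200 bar

seawater: 1030 kg/m³ × 10 m/s² × 588 m = 6.056×10^6 Pa = 60.56 bar
gypsum: 2340 kg/m³ × 10 m/s² × 1020 m = 2.387×10^7 Pa = 238.7 bar
basalt: 3000 kg/m³ × 10 m/s² × 6334 m = 1.900×10^8 Pa = 1900 bar
Total = 60.56 + 238.7 + 1900 = 2199.4 bar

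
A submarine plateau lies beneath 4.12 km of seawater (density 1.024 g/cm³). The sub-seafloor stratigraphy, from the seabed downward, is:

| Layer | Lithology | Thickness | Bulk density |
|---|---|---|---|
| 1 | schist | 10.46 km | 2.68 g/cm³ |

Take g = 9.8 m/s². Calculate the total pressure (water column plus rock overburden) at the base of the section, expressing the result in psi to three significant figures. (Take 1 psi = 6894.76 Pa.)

seawater: 1024 kg/m³ × 9.8 m/s² × 4120 m = 4.135×10^7 Pa = 5997 psi
schist: 2680 kg/m³ × 9.8 m/s² × 10460 m = 2.747×10^8 Pa = 39845 psi
Total = 5997 + 39845 = 45842 psi

45800 psi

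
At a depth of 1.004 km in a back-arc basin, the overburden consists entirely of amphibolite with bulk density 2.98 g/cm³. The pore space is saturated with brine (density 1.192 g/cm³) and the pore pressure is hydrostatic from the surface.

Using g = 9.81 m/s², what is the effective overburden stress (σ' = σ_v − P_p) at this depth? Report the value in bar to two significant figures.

Overburden (lithostatic) stress σ_v:
amphibolite: 2980 kg/m³ × 9.81 m/s² × 1004 m = 2.935×10^7 Pa = 29.35 MPa
Pore pressure P_p = 1192 kg/m³ × 9.81 m/s² × 1004 m = 1.174×10^7 Pa = 11.74 MPa
Effective stress σ' = σ_v − P_p = 29.35 − 11.74 = 17.610 MPa = 176.10 bar

180 bar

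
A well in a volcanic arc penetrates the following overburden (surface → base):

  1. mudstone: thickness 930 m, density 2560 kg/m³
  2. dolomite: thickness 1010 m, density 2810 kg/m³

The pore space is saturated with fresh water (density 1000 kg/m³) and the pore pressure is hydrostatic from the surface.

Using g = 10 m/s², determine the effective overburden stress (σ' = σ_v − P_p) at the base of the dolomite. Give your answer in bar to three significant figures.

Overburden (lithostatic) stress σ_v:
mudstone: 2560 kg/m³ × 10 m/s² × 930 m = 2.381×10^7 Pa = 23.81 MPa
dolomite: 2810 kg/m³ × 10 m/s² × 1010 m = 2.838×10^7 Pa = 28.38 MPa
Total = 23.81 + 28.38 = 52.189 MPa
Pore pressure P_p = 1000 kg/m³ × 10 m/s² × 1940 m = 1.940×10^7 Pa = 19.40 MPa
Effective stress σ' = σ_v − P_p = 52.19 − 19.40 = 32.789 MPa = 327.89 bar

328 bar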